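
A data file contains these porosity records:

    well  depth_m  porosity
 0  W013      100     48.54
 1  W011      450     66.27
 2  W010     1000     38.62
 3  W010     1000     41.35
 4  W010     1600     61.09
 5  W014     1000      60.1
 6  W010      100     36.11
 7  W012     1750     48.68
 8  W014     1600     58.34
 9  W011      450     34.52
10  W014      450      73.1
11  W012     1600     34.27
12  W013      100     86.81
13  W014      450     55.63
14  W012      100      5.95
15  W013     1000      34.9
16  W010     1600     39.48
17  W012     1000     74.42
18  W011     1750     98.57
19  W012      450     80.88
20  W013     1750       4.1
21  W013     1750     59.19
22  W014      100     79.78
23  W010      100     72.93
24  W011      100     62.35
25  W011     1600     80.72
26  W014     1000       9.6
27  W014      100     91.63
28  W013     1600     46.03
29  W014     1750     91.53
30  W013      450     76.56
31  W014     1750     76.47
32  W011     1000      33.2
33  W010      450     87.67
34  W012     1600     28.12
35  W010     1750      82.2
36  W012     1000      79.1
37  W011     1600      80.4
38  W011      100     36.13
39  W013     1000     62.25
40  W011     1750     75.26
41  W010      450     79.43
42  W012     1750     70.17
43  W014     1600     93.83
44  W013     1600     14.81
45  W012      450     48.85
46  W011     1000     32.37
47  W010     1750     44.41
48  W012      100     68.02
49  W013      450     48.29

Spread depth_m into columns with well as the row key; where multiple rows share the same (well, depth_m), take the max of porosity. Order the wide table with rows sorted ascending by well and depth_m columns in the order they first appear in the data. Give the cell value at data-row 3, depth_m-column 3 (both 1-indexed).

With rows sorted ascending by well, row 3 is well=W012. depth_m columns in first-appearance order: 100, 450, 1000, 1600, 1750; column 3 is 1000.
Long rows with well=W012, depth_m=1000: max(74.42, 79.1) = 79.1.

79.1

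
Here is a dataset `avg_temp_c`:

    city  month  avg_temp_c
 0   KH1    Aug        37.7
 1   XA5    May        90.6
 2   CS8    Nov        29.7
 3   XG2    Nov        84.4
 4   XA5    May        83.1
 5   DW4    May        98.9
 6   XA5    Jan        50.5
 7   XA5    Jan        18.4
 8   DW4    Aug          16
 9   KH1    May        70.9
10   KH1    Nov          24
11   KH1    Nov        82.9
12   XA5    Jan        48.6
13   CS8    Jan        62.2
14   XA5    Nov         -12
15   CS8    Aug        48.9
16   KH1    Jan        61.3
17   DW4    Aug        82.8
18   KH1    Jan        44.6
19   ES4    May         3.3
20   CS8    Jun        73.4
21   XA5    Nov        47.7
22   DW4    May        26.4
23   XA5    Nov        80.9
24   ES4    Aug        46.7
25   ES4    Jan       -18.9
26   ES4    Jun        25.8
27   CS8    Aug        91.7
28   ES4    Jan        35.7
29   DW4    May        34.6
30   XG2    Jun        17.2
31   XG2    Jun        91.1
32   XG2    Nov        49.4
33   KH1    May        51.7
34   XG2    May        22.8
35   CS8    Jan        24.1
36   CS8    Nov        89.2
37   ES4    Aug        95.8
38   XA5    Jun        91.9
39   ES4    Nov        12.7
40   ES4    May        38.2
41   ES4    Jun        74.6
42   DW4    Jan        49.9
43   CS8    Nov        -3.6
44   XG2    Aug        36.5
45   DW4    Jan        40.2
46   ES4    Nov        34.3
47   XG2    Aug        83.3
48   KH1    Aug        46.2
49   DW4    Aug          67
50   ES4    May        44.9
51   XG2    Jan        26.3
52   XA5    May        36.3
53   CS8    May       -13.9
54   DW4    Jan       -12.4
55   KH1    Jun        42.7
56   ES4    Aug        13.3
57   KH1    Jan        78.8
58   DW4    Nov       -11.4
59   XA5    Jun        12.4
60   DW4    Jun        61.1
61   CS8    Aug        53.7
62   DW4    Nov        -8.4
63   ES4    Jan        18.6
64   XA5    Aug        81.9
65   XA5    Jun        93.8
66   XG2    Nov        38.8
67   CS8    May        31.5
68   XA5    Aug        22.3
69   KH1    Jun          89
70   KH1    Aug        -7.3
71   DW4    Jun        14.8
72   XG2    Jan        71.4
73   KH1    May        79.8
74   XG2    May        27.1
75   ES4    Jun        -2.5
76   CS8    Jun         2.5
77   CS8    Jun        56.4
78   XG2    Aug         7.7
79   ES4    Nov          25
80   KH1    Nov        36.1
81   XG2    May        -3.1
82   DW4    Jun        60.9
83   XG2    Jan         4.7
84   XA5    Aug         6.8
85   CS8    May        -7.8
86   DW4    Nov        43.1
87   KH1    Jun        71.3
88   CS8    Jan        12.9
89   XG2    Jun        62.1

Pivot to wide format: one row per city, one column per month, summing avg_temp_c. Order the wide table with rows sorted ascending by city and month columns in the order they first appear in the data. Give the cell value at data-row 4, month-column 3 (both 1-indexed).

With rows sorted ascending by city, row 4 is city=KH1. month columns in first-appearance order: Aug, May, Nov, Jan, Jun; column 3 is Nov.
Long rows with city=KH1, month=Nov: 24 + 82.9 + 36.1 = 143.

143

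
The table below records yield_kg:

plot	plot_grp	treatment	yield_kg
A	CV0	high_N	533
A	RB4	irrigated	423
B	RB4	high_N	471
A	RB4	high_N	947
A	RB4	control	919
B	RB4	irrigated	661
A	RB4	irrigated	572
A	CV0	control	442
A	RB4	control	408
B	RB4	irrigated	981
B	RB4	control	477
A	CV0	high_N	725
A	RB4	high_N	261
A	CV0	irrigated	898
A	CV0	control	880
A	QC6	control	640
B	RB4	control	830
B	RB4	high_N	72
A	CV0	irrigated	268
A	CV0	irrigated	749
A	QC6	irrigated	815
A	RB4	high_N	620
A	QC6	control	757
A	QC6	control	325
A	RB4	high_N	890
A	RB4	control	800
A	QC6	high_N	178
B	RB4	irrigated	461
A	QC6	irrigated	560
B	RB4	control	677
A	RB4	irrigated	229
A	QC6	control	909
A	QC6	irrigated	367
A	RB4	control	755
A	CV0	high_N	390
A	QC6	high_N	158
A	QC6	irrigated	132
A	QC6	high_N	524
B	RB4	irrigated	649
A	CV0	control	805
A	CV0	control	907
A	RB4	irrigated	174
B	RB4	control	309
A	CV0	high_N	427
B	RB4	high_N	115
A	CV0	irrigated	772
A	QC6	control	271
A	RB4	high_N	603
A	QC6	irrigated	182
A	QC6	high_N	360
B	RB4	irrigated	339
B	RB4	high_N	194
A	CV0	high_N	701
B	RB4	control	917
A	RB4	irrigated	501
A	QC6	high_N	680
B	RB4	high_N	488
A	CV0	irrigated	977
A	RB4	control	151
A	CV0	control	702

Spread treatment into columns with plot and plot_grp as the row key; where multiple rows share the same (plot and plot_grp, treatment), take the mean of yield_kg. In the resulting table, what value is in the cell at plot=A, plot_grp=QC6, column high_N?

Rows with plot=A, plot_grp=QC6 and treatment=high_N: yield_kg values are 178, 158, 524, 360, 680.
(178 + 158 + 524 + 360 + 680) / 5 = 380.

380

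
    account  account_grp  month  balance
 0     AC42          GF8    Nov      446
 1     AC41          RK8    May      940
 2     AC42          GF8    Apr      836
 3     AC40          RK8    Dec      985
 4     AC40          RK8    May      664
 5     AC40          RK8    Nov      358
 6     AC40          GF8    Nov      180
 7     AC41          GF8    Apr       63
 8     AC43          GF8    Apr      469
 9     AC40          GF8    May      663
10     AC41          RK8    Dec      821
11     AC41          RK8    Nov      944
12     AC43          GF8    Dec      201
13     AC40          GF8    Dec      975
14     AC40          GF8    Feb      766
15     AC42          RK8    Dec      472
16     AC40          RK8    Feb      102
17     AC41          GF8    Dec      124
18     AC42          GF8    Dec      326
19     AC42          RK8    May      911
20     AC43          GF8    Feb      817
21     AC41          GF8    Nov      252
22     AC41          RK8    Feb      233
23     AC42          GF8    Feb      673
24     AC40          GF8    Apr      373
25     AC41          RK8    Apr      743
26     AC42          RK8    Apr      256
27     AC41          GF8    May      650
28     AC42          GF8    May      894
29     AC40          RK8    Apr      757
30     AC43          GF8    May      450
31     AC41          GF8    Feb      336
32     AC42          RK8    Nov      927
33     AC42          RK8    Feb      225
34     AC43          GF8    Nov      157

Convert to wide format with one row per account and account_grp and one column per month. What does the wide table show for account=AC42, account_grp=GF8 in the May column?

894

Wide layout: rows indexed by account and account_grp, columns are the 5 distinct month values (Nov, May, Apr, Dec, Feb).
Cell (account=AC42, account_grp=GF8, month=May) draws from the long row where account=AC42, account_grp=GF8 and month=May, which has balance=894.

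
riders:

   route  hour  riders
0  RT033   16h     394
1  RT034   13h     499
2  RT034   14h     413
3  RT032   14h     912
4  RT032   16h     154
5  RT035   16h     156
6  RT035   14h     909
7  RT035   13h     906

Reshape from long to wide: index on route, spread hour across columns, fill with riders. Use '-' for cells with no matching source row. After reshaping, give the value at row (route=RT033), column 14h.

No long-format row has route=RT033 and hour=14h, so the cell is -.

-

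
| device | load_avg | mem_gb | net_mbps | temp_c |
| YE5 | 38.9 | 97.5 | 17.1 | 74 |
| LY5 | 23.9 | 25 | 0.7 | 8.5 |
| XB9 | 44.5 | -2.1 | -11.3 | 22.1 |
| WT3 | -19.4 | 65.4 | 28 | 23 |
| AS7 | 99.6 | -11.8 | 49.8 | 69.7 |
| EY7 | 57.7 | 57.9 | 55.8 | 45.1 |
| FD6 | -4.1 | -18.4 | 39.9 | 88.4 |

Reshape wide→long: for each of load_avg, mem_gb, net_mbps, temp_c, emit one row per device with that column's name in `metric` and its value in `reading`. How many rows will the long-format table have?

7 device values × 4 melted columns = 28 rows.

28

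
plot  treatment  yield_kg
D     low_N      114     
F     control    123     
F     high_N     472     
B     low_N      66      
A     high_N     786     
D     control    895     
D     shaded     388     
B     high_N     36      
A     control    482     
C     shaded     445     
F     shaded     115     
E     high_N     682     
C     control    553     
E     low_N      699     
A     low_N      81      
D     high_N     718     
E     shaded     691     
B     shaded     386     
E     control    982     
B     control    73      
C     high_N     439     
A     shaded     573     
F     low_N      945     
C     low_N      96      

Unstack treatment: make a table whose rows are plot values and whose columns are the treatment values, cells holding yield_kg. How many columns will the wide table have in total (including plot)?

1 column for plot plus 4 distinct treatment values → 5 columns.

5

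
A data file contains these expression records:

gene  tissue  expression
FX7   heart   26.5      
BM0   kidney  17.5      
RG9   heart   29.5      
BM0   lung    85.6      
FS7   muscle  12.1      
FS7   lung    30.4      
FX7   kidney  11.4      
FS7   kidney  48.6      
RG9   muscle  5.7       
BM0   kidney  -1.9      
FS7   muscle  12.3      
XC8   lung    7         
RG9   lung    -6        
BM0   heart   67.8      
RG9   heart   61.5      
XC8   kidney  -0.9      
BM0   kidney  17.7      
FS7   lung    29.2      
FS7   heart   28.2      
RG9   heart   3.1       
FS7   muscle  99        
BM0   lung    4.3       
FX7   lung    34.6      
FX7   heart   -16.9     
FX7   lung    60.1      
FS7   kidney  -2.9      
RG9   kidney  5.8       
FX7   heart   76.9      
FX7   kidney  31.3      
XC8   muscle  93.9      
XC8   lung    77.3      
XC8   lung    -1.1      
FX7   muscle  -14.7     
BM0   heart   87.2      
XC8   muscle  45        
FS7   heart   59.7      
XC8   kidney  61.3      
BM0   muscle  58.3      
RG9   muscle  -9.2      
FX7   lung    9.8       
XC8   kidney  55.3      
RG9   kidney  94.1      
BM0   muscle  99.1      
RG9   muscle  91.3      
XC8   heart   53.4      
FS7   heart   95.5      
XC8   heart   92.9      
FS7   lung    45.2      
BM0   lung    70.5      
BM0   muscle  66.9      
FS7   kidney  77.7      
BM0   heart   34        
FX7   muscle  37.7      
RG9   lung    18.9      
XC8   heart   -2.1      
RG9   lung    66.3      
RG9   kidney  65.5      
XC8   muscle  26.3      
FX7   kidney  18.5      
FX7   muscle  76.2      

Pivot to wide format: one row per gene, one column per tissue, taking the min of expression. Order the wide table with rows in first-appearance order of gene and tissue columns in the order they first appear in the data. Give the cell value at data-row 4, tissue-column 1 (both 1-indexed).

With rows in first-appearance order of gene, row 4 is gene=FS7. tissue columns in first-appearance order: heart, kidney, lung, muscle; column 1 is heart.
Long rows with gene=FS7, tissue=heart: min(28.2, 59.7, 95.5) = 28.2.

28.2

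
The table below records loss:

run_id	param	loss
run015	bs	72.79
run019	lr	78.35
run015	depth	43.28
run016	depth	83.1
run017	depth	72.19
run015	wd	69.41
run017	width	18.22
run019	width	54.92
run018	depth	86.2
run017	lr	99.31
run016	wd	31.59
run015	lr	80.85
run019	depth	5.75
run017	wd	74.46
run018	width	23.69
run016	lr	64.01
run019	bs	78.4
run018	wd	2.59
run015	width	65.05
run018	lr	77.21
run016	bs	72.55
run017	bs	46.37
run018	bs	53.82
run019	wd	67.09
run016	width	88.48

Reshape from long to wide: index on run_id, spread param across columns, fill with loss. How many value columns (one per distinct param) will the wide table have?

5 distinct param values: bs, width, lr, depth, wd.

5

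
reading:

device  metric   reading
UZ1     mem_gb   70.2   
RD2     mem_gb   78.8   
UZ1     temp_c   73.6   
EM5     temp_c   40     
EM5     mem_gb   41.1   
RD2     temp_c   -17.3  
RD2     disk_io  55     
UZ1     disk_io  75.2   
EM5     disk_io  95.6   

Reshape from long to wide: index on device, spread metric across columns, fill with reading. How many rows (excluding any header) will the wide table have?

3 distinct device values → 3 rows.

3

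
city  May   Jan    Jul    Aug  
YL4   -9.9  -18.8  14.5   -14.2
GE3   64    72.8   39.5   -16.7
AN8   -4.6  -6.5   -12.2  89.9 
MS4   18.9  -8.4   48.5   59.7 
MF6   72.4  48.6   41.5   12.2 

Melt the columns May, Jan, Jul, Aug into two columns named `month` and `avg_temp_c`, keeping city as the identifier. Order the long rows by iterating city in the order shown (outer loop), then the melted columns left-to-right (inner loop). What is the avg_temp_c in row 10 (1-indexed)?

20 rows total (5 × 4). Row 10: index ⌊(10-1)/4⌋ = 2 into city → AN8; (10-1) mod 4 = 1 into the melted columns → Jan.
So row 10 is (AN8, Jan, -6.5); avg_temp_c = -6.5.

-6.5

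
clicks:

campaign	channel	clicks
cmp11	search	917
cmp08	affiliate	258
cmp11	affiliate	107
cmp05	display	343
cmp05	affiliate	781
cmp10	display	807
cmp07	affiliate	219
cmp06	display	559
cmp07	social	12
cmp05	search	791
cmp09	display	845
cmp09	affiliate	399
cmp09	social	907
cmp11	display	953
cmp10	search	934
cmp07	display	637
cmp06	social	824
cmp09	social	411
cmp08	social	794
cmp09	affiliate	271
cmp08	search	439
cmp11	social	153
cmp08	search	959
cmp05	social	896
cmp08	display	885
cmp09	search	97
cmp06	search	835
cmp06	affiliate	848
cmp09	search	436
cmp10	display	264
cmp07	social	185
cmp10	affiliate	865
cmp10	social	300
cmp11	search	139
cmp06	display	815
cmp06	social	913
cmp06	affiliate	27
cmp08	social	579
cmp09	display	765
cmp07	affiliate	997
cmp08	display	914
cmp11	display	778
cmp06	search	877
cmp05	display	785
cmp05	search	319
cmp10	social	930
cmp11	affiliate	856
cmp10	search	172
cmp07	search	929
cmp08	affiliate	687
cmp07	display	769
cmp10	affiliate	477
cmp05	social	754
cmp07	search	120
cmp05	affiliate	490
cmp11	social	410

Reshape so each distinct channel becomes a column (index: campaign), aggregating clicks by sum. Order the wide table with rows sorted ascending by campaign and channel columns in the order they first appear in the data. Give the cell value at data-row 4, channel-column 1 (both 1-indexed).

With rows sorted ascending by campaign, row 4 is campaign=cmp08. channel columns in first-appearance order: search, affiliate, display, social; column 1 is search.
Long rows with campaign=cmp08, channel=search: 439 + 959 = 1398.

1398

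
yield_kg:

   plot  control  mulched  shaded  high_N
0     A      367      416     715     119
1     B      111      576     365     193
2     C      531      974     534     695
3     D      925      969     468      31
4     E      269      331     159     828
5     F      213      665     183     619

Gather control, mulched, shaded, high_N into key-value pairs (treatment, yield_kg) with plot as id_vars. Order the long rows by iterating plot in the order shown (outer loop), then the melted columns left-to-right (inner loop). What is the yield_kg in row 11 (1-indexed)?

24 rows total (6 × 4). Row 11: index ⌊(11-1)/4⌋ = 2 into plot → C; (11-1) mod 4 = 2 into the melted columns → shaded.
So row 11 is (C, shaded, 534); yield_kg = 534.

534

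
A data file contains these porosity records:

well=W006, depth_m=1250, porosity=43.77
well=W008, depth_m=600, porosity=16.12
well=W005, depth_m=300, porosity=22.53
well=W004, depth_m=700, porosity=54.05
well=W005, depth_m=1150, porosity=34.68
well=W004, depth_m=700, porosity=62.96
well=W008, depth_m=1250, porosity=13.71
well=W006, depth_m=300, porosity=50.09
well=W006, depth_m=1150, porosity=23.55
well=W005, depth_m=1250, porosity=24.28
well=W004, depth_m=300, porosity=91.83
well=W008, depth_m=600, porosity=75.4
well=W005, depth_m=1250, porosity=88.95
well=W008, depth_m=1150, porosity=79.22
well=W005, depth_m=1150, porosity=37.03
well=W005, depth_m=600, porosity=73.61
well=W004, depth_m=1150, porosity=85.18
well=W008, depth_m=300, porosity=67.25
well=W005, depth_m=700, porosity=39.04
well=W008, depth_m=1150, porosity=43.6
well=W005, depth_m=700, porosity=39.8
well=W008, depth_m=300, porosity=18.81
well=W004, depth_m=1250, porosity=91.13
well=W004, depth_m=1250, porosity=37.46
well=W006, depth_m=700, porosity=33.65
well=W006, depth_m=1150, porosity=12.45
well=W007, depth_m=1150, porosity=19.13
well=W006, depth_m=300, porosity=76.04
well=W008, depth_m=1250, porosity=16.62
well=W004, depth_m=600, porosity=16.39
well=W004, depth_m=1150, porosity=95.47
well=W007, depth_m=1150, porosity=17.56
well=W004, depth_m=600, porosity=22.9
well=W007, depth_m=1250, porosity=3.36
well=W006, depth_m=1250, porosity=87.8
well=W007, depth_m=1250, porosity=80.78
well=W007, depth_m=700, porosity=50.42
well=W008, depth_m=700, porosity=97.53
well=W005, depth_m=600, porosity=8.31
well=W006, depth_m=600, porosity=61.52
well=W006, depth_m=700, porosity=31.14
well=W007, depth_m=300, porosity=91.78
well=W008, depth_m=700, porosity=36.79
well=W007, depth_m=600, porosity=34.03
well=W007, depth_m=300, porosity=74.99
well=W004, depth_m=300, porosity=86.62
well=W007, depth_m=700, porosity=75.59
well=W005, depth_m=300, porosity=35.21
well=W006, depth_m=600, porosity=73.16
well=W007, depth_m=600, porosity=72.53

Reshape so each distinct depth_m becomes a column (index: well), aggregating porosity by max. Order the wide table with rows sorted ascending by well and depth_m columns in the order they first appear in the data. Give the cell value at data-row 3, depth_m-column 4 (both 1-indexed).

With rows sorted ascending by well, row 3 is well=W006. depth_m columns in first-appearance order: 1250, 600, 300, 700, 1150; column 4 is 700.
Long rows with well=W006, depth_m=700: max(33.65, 31.14) = 33.65.

33.65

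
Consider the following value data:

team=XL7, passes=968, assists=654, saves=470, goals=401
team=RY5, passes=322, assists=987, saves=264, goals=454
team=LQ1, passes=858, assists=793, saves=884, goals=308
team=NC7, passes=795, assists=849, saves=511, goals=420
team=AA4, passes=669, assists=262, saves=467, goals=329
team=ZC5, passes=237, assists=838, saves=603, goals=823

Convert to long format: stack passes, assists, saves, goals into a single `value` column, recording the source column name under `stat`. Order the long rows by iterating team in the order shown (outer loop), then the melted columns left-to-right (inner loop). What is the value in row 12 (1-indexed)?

24 rows total (6 × 4). Row 12: index ⌊(12-1)/4⌋ = 2 into team → LQ1; (12-1) mod 4 = 3 into the melted columns → goals.
So row 12 is (LQ1, goals, 308); value = 308.

308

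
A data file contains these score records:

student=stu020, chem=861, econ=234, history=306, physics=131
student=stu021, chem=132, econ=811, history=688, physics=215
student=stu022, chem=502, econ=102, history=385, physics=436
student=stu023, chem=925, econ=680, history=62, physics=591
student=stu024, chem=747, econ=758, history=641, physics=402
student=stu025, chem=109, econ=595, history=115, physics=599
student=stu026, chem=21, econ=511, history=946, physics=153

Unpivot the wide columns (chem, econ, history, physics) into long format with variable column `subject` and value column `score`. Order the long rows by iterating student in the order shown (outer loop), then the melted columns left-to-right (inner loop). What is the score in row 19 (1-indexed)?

641

28 rows total (7 × 4). Row 19: index ⌊(19-1)/4⌋ = 4 into student → stu024; (19-1) mod 4 = 2 into the melted columns → history.
So row 19 is (stu024, history, 641); score = 641.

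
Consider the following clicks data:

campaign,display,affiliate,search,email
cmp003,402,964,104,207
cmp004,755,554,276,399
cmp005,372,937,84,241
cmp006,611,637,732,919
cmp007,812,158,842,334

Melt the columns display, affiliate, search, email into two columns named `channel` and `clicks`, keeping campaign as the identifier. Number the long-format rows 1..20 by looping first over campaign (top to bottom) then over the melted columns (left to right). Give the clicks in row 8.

399

20 rows total (5 × 4). Row 8: index ⌊(8-1)/4⌋ = 1 into campaign → cmp004; (8-1) mod 4 = 3 into the melted columns → email.
So row 8 is (cmp004, email, 399); clicks = 399.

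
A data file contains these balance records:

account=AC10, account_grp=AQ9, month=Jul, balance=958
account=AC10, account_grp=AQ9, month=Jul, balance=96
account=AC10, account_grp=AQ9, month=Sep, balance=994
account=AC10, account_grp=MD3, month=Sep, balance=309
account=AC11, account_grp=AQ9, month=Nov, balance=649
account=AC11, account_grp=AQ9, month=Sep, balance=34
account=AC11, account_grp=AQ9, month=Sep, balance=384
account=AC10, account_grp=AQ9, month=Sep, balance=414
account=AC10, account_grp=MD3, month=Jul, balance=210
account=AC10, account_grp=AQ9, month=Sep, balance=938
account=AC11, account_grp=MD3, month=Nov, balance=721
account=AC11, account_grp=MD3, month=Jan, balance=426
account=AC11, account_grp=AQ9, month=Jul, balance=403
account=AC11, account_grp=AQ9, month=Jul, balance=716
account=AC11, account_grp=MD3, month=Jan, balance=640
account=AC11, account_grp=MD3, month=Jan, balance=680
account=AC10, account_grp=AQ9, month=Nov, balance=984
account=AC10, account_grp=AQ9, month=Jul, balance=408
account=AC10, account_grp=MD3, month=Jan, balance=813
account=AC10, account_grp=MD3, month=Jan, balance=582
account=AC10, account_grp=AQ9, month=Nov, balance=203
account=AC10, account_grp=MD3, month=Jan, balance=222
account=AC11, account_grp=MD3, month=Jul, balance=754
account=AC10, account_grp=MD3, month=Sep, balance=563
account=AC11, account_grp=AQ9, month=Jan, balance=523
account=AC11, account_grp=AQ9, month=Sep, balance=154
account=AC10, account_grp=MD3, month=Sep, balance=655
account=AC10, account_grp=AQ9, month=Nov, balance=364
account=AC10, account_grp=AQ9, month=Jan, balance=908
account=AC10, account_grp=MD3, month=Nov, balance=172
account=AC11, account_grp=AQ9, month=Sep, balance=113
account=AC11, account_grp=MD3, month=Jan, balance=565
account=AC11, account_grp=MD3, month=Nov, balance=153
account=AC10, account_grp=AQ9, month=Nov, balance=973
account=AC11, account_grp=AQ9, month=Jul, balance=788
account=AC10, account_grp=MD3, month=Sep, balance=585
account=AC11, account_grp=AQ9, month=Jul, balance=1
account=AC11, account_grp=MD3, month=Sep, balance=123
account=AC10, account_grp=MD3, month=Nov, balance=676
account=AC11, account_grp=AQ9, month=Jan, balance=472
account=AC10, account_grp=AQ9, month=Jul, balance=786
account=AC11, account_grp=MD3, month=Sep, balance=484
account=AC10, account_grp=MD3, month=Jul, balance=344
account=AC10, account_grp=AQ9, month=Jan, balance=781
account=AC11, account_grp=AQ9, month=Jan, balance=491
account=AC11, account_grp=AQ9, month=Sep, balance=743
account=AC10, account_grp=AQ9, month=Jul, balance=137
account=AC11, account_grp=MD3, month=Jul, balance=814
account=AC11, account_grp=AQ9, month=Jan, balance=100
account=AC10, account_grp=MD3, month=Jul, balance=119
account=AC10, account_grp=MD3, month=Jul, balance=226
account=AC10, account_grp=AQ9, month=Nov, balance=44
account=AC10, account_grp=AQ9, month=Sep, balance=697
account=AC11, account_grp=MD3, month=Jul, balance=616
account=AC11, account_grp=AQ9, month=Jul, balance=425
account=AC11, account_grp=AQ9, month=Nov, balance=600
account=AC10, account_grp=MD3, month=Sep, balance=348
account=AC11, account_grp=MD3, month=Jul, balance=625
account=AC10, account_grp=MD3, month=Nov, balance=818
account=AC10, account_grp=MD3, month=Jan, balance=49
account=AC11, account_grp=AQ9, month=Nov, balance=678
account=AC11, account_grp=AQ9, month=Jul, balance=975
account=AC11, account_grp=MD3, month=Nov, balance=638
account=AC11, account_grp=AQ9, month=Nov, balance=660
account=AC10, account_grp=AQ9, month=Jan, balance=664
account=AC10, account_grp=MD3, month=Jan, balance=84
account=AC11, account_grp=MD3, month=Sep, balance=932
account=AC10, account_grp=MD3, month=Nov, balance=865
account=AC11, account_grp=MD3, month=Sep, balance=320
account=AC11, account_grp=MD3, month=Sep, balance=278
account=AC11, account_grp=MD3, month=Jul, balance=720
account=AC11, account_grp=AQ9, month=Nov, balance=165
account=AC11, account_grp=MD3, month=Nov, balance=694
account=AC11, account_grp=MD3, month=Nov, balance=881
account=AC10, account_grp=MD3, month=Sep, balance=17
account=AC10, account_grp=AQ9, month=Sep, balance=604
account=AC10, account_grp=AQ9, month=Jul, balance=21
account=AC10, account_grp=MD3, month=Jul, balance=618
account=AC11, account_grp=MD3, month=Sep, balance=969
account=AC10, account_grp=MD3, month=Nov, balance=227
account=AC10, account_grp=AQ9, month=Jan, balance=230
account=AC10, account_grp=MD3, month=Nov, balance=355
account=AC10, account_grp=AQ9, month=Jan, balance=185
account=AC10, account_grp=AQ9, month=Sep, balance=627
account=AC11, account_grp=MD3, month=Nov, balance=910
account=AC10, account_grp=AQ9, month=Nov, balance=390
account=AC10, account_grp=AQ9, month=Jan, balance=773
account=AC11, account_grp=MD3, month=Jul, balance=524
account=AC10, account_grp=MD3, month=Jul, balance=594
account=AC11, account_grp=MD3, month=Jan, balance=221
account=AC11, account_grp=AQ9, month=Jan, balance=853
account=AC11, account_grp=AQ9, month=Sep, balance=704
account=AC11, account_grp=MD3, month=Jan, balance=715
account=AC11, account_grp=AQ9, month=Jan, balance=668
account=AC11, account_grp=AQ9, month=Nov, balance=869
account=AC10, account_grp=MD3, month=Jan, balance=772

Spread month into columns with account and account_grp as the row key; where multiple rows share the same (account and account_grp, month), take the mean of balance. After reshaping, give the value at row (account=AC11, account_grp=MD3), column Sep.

517.67

Rows with account=AC11, account_grp=MD3 and month=Sep: balance values are 123, 484, 932, 320, 278, 969.
(123 + 484 + 932 + 320 + 278 + 969) / 6 = 517.67.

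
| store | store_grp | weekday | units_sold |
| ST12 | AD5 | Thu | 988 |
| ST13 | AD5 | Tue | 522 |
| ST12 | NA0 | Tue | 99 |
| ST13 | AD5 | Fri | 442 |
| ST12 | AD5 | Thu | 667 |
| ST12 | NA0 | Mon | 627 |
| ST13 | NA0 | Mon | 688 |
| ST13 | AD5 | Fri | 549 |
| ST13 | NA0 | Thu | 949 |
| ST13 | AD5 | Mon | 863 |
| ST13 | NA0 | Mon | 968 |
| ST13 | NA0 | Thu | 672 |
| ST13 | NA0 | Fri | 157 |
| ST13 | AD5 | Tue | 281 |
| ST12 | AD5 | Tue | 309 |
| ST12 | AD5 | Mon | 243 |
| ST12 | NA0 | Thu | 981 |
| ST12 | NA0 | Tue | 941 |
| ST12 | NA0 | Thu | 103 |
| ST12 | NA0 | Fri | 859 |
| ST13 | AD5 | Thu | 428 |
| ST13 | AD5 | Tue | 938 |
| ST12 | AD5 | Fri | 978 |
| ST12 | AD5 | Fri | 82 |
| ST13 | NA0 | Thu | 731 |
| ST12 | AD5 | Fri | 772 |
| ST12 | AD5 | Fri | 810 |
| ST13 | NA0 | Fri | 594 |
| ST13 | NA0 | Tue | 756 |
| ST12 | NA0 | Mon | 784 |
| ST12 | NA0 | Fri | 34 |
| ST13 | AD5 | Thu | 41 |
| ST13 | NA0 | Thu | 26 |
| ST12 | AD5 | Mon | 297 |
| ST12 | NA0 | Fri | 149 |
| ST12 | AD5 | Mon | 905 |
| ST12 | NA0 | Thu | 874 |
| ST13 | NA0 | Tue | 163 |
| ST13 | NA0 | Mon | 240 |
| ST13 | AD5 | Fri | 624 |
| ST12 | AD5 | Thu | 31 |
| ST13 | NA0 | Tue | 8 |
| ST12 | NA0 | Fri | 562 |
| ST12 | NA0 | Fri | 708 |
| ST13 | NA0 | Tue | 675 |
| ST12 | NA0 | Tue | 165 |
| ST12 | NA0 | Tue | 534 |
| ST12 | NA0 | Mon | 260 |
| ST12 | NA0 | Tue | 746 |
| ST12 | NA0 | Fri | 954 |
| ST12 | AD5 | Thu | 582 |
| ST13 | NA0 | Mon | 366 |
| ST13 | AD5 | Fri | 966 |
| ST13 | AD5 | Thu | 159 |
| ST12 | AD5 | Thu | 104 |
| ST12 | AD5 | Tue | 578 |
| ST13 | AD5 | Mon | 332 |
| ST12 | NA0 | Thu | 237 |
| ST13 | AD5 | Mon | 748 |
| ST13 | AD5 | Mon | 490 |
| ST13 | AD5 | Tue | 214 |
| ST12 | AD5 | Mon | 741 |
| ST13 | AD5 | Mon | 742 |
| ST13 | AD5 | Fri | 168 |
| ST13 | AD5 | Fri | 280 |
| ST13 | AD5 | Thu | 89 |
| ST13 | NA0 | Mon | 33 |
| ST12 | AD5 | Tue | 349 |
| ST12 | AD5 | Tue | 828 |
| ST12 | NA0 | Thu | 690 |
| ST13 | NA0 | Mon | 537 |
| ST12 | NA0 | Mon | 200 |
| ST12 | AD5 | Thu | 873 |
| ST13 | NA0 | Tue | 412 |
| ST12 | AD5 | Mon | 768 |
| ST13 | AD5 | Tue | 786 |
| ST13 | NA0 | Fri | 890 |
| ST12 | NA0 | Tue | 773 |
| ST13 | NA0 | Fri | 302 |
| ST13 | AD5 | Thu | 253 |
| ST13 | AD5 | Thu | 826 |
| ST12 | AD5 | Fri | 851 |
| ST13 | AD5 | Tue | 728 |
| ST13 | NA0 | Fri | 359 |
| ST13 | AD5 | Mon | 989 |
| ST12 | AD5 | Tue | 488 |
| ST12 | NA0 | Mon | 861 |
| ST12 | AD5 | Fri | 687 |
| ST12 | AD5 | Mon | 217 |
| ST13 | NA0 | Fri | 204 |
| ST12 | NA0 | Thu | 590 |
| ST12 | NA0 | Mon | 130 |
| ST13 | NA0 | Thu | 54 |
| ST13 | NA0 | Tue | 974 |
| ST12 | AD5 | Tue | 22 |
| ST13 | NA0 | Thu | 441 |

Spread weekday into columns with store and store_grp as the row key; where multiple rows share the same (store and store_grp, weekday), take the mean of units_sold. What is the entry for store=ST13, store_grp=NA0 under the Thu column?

478.83

Rows with store=ST13, store_grp=NA0 and weekday=Thu: units_sold values are 949, 672, 731, 26, 54, 441.
(949 + 672 + 731 + 26 + 54 + 441) / 6 = 478.83.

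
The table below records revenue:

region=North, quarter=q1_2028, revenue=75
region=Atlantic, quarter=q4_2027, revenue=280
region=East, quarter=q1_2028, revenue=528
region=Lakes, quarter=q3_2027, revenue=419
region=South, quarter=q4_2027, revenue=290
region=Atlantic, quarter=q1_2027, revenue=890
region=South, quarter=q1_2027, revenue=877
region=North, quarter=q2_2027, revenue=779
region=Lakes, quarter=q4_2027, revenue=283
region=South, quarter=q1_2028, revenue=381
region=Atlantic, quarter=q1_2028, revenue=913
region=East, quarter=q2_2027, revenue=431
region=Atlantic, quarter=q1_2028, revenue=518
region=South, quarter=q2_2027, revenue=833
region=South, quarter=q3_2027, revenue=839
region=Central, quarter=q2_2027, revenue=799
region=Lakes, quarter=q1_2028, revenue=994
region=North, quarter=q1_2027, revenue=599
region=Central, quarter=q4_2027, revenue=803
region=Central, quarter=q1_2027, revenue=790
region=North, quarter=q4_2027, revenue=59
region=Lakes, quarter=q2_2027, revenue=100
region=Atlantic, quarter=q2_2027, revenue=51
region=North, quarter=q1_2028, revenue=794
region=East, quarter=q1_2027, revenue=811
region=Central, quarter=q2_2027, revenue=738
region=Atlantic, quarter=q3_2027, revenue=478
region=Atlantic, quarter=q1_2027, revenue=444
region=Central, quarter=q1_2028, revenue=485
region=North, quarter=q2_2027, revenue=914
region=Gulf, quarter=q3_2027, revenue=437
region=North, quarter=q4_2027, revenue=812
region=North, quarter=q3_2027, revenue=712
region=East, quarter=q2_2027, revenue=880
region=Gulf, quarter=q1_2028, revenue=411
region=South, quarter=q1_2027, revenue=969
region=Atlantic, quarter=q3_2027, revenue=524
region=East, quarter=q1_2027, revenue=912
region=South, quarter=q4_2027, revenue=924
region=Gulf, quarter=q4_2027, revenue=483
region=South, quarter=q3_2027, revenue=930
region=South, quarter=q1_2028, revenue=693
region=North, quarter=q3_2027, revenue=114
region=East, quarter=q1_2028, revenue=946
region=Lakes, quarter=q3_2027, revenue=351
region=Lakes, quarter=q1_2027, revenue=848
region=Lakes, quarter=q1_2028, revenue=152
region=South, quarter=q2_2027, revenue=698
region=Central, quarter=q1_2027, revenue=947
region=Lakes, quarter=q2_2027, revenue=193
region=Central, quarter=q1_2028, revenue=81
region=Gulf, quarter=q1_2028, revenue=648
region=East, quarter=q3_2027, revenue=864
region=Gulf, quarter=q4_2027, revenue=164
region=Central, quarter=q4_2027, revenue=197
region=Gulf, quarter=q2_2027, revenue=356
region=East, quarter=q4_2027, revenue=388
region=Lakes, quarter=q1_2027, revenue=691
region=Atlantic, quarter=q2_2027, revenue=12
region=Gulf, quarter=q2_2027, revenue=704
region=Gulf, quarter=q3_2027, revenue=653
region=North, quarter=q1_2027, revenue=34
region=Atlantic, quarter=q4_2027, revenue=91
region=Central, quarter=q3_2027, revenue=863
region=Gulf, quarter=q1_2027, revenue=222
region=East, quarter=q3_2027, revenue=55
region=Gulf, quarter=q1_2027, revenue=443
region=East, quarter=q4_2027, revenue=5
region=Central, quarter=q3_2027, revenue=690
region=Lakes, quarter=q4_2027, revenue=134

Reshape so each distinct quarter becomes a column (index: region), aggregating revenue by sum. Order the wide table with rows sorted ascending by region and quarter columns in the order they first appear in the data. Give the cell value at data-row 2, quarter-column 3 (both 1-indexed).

1553

With rows sorted ascending by region, row 2 is region=Central. quarter columns in first-appearance order: q1_2028, q4_2027, q3_2027, q1_2027, q2_2027; column 3 is q3_2027.
Long rows with region=Central, quarter=q3_2027: 863 + 690 = 1553.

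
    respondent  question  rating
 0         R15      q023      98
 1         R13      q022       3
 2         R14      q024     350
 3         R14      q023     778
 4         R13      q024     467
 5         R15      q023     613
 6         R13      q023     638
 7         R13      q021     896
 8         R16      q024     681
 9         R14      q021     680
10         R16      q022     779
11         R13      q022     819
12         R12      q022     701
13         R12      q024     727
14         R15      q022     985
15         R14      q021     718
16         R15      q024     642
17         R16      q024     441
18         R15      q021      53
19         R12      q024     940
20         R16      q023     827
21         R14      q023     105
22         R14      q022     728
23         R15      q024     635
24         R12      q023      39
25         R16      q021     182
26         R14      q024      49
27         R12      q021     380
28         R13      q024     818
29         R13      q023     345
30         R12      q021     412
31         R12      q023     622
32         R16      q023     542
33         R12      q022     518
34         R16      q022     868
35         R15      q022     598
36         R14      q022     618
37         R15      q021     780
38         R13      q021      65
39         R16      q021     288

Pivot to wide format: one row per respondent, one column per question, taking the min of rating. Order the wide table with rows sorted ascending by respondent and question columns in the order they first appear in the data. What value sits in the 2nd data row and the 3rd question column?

With rows sorted ascending by respondent, row 2 is respondent=R13. question columns in first-appearance order: q023, q022, q024, q021; column 3 is q024.
Long rows with respondent=R13, question=q024: min(467, 818) = 467.

467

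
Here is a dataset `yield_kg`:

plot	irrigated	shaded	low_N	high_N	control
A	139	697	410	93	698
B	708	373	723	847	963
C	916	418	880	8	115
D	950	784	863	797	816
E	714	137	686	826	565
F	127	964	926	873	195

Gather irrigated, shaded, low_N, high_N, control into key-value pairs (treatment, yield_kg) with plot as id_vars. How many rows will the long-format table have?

6 plot values × 5 melted columns = 30 rows.

30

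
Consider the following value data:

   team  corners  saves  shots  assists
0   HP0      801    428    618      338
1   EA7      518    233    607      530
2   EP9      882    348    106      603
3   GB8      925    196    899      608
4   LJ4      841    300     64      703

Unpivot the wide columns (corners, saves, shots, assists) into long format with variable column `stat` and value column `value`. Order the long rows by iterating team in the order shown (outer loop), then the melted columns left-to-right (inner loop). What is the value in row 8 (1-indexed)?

20 rows total (5 × 4). Row 8: index ⌊(8-1)/4⌋ = 1 into team → EA7; (8-1) mod 4 = 3 into the melted columns → assists.
So row 8 is (EA7, assists, 530); value = 530.

530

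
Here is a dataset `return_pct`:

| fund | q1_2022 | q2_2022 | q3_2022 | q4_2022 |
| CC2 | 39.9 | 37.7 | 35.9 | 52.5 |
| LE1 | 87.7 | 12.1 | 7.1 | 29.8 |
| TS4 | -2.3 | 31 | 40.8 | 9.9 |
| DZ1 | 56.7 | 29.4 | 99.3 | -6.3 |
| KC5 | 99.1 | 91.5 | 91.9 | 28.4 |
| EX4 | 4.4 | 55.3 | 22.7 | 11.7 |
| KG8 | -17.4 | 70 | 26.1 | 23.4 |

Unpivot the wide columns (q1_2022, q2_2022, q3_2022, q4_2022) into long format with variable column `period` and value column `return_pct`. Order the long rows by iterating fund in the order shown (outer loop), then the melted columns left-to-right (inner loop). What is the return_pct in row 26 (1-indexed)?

28 rows total (7 × 4). Row 26: index ⌊(26-1)/4⌋ = 6 into fund → KG8; (26-1) mod 4 = 1 into the melted columns → q2_2022.
So row 26 is (KG8, q2_2022, 70); return_pct = 70.

70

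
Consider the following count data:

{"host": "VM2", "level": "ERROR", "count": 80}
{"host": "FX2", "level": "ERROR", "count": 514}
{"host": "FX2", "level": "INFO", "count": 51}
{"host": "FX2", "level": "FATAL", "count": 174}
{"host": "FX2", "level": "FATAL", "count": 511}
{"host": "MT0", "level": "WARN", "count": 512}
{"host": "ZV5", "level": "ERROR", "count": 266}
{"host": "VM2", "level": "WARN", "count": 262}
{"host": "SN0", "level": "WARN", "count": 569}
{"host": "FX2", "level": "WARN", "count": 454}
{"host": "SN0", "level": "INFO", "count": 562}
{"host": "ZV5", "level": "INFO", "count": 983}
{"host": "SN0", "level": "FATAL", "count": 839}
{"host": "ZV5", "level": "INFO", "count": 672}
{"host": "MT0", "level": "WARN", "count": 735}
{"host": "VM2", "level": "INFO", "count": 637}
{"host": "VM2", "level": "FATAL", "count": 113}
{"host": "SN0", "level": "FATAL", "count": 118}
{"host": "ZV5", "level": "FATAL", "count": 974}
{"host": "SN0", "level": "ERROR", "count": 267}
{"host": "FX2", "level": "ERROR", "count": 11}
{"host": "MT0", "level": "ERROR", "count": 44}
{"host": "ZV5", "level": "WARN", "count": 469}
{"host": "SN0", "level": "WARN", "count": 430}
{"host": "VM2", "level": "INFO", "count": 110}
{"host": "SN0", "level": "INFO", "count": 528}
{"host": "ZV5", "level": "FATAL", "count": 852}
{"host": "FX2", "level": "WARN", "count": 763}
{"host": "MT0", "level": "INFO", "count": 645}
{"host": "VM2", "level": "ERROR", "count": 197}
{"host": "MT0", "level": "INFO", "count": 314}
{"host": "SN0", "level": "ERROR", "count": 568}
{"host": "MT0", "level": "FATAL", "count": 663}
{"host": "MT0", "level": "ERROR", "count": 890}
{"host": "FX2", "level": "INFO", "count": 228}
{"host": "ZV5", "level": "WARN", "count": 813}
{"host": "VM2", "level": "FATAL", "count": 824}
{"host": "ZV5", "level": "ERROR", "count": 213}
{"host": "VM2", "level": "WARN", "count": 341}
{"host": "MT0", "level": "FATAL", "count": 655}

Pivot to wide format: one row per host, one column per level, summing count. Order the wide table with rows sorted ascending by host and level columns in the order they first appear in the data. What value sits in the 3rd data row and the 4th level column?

With rows sorted ascending by host, row 3 is host=SN0. level columns in first-appearance order: ERROR, INFO, FATAL, WARN; column 4 is WARN.
Long rows with host=SN0, level=WARN: 569 + 430 = 999.

999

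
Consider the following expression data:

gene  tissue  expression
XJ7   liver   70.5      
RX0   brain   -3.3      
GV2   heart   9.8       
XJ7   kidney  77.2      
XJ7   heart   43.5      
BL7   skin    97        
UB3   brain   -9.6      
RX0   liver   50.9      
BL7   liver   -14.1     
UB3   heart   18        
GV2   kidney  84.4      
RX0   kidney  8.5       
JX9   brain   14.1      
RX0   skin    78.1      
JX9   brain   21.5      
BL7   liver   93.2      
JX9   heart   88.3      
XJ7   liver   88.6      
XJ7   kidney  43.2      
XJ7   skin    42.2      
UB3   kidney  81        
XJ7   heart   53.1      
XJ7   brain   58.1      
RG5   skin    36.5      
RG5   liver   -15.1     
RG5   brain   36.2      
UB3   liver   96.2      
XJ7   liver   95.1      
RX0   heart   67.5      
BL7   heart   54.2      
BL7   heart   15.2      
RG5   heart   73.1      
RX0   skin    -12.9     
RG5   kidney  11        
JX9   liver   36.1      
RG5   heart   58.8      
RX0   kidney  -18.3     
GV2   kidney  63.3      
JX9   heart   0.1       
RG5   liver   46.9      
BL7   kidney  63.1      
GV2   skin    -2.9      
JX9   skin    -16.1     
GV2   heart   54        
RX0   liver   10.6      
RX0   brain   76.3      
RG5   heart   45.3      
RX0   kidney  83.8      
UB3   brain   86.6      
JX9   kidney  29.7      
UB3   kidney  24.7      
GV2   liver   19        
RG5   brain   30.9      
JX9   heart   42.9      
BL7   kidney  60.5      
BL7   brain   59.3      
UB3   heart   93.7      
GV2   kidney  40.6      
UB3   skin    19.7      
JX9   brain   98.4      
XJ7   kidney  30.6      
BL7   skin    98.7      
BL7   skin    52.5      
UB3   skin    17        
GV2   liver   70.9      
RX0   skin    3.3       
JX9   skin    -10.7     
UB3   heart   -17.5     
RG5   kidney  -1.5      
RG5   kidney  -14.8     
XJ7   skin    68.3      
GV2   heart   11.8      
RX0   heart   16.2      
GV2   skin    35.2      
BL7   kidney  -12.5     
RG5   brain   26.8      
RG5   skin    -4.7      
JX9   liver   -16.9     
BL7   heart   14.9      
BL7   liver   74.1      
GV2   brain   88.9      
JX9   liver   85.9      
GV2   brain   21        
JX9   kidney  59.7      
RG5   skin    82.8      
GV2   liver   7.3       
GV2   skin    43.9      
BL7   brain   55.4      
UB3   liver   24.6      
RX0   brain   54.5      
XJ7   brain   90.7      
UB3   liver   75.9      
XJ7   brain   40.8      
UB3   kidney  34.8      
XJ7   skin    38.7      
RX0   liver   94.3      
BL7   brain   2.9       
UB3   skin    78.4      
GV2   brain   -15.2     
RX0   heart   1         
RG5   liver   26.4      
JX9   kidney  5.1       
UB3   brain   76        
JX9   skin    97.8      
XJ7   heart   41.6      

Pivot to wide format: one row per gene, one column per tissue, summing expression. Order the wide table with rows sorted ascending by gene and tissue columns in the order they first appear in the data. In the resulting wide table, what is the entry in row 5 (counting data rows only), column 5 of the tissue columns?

With rows sorted ascending by gene, row 5 is gene=RX0. tissue columns in first-appearance order: liver, brain, heart, kidney, skin; column 5 is skin.
Long rows with gene=RX0, tissue=skin: 78.1 + -12.9 + 3.3 = 68.5.

68.5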